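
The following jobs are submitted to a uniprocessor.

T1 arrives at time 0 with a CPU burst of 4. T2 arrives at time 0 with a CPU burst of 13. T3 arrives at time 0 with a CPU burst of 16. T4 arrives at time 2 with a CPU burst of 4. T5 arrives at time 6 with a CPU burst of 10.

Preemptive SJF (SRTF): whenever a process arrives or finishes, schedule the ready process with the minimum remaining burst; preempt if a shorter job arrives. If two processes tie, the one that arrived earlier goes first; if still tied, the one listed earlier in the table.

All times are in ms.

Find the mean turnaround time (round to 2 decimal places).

20.00

Schedule: | T1 0-4 | T4 4-8 | T5 8-18 | T2 18-31 | T3 31-47 |
Completion: T1=4  T2=31  T3=47  T4=8  T5=18
Turnaround (C−A): T1=4  T2=31  T3=47  T4=6  T5=12
Turnaround times: T1=4, T2=31, T3=47, T4=6, T5=12
Average turnaround = (4+31+47+6+12) / 5 = 100/5 = 20.00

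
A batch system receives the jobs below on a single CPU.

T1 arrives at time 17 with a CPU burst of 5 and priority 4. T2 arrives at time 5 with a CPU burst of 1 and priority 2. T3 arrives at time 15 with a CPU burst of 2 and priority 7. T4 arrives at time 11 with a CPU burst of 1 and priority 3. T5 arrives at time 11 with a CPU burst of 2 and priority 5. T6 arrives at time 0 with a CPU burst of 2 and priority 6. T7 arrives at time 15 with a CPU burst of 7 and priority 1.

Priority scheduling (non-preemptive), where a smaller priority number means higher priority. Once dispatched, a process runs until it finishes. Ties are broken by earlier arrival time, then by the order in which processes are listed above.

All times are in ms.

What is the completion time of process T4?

Timeline: | T6 0-2 | idle 2-5 | T2 5-6 | idle 6-11 | T4 11-12 | T5 12-14 | idle 14-15 | T7 15-22 | T1 22-27 | T3 27-29 |
Completion: T1=27  T2=6  T3=29  T4=12  T5=14  T6=2  T7=22

12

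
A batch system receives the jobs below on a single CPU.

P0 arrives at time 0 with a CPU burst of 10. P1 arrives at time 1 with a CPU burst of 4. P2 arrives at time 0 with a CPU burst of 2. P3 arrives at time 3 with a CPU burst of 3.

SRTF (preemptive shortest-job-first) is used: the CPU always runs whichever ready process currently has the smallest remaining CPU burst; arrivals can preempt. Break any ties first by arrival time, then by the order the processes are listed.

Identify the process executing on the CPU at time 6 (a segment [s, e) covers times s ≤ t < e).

P3

Schedule: | P2 0-2 | P1 2-6 | P3 6-9 | P0 9-19 |
Completion: P0=19  P1=6  P2=2  P3=9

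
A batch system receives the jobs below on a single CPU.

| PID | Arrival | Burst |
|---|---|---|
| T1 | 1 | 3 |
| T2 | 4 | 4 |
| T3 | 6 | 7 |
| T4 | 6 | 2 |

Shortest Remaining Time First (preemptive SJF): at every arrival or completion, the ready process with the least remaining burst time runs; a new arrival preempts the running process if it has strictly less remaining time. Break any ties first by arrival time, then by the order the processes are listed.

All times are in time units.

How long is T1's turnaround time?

3

Timeline: | idle 0-1 | T1 1-4 | T2 4-8 | T4 8-10 | T3 10-17 |
Completion: T1=4  T2=8  T3=17  T4=10
Turnaround (C−A): T1=3  T2=4  T3=11  T4=4
Turnaround(T1) = completion − arrival = 4 − 1 = 3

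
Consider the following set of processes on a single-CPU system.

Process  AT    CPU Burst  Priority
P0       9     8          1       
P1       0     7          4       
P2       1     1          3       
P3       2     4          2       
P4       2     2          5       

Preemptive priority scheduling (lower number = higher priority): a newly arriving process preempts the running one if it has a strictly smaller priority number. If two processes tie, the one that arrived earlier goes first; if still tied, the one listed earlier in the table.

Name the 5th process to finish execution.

P4

Gantt: | P1 0-1 | P2 1-2 | P3 2-6 | P1 6-9 | P0 9-17 | P1 17-20 | P4 20-22 |
Completion: P0=17  P1=20  P2=2  P3=6  P4=22
Turnaround (C−A): P0=8  P1=20  P2=1  P3=4  P4=20
Finish order: P2 → P3 → P0 → P1 → P4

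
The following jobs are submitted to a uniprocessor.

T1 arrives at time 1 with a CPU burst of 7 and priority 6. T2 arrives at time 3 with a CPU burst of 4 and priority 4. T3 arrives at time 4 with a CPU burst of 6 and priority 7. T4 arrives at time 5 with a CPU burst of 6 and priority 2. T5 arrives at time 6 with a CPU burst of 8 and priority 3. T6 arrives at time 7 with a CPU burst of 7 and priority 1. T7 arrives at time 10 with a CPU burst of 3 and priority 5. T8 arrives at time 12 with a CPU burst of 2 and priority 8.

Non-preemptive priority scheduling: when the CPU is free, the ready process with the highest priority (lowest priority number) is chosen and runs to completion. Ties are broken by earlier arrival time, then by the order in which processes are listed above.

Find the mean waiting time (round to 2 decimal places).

Timeline: | idle 0-1 | T1 1-8 | T6 8-15 | T4 15-21 | T5 21-29 | T2 29-33 | T7 33-36 | T3 36-42 | T8 42-44 |
Completion: T1=8  T2=33  T3=42  T4=21  T5=29  T6=15  T7=36  T8=44
Turnaround (C−A): T1=7  T2=30  T3=38  T4=16  T5=23  T6=8  T7=26  T8=32
Waiting times: T1=0, T2=26, T3=32, T4=10, T5=15, T6=1, T7=23, T8=30
Average waiting = (0+26+32+10+15+1+23+30) / 8 = 137/8 = 17.13

17.13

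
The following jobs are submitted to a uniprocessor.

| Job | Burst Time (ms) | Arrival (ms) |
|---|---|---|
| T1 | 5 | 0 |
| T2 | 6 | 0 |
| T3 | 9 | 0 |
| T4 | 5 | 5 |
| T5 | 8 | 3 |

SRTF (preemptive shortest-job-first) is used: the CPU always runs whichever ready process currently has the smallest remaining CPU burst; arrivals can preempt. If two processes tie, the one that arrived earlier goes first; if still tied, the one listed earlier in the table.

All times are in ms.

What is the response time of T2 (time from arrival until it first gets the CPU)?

10

Timeline: | T1 0-5 | T4 5-10 | T2 10-16 | T5 16-24 | T3 24-33 |
Completion: T1=5  T2=16  T3=33  T4=10  T5=24
Turnaround (C−A): T1=5  T2=16  T3=33  T4=5  T5=21
Response(T2) = first start − arrival = 10 − 0 = 10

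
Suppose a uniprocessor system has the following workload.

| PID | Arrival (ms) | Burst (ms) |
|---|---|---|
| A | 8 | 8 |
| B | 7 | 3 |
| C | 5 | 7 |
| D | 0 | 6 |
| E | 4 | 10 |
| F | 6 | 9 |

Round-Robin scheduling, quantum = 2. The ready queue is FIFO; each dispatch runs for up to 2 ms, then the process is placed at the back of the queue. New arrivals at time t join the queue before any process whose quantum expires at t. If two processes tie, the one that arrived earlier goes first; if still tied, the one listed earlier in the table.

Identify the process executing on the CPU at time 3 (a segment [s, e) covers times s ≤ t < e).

Timeline: | D 0-4 | E 4-6 | D 6-8 | C 8-10 | F 10-12 | E 12-14 | B 14-16 | A 16-18 | C 18-20 | F 20-22 | E 22-24 | B 24-25 | A 25-27 | C 27-29 | F 29-31 | E 31-33 | A 33-35 | C 35-36 | F 36-38 | E 38-40 | A 40-42 | F 42-43 |
Completion: A=42  B=25  C=36  D=8  E=40  F=43

D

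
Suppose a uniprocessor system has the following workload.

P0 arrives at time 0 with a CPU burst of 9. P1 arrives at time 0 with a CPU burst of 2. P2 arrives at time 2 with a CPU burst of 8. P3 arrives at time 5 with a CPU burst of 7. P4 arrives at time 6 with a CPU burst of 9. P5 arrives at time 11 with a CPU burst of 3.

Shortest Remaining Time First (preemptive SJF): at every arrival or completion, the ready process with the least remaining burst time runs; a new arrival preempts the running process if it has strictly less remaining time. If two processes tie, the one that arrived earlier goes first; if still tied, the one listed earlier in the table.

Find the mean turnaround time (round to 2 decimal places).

14.83

Schedule: | P1 0-2 | P2 2-10 | P3 10-11 | P5 11-14 | P3 14-20 | P0 20-29 | P4 29-38 |
Completion: P0=29  P1=2  P2=10  P3=20  P4=38  P5=14
Turnaround (C−A): P0=29  P1=2  P2=8  P3=15  P4=32  P5=3
Turnaround times: P0=29, P1=2, P2=8, P3=15, P4=32, P5=3
Average turnaround = (29+2+8+15+32+3) / 6 = 89/6 = 14.83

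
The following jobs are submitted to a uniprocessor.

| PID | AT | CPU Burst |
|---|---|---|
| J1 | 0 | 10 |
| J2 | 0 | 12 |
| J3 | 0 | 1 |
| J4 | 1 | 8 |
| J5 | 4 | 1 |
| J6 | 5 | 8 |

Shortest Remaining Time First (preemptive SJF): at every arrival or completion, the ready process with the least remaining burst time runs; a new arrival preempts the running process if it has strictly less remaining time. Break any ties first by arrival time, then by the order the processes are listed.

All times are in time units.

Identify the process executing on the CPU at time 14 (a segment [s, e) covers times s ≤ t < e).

Timeline: | J3 0-1 | J4 1-4 | J5 4-5 | J4 5-10 | J6 10-18 | J1 18-28 | J2 28-40 |
Completion: J1=28  J2=40  J3=1  J4=10  J5=5  J6=18

J6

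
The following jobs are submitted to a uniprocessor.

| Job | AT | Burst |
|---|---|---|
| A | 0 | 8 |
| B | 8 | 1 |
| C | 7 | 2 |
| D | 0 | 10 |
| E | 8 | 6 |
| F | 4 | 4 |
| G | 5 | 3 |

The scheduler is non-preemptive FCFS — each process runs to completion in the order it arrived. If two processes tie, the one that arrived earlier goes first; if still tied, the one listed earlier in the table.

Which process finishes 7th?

Schedule: | A 0-8 | D 8-18 | F 18-22 | G 22-25 | C 25-27 | B 27-28 | E 28-34 |
Completion: A=8  B=28  C=27  D=18  E=34  F=22  G=25
Turnaround (C−A): A=8  B=20  C=20  D=18  E=26  F=18  G=20
Finish order: A → D → F → G → C → B → E

E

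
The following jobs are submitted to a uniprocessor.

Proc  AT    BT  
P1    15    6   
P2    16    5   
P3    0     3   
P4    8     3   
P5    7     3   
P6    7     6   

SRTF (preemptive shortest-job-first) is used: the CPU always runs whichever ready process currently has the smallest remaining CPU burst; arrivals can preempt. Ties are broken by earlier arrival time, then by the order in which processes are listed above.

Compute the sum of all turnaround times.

46

Schedule: | P3 0-3 | idle 3-7 | P5 7-10 | P4 10-13 | P6 13-19 | P2 19-24 | P1 24-30 |
Completion: P1=30  P2=24  P3=3  P4=13  P5=10  P6=19
Turnaround (C−A): P1=15  P2=8  P3=3  P4=5  P5=3  P6=12
Turnaround = completion − arrival: P1=15, P2=8, P3=3, P4=5, P5=3, P6=12
Total turnaround = 15 + 8 + 3 + 5 + 3 + 12 = 46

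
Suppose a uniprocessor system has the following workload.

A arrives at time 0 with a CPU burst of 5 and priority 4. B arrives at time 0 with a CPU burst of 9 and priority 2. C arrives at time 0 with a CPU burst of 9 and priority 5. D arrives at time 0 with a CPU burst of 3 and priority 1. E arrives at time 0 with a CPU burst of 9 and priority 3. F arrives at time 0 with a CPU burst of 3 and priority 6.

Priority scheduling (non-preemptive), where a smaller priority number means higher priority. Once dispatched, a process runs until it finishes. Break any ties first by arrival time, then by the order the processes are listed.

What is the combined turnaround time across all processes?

135

Schedule: | D 0-3 | B 3-12 | E 12-21 | A 21-26 | C 26-35 | F 35-38 |
Completion: A=26  B=12  C=35  D=3  E=21  F=38
Turnaround (C−A): A=26  B=12  C=35  D=3  E=21  F=38
Turnaround = completion − arrival: A=26, B=12, C=35, D=3, E=21, F=38
Total turnaround = 26 + 12 + 35 + 3 + 21 + 38 = 135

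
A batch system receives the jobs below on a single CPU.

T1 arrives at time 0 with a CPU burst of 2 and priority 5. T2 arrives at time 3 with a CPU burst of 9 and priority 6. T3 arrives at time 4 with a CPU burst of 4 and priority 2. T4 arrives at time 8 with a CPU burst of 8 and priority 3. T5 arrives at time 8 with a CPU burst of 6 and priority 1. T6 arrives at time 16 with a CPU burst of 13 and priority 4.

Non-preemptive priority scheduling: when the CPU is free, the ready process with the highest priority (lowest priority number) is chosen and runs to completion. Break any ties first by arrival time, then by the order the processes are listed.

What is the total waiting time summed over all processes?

Timeline: | T1 0-2 | idle 2-3 | T2 3-12 | T5 12-18 | T3 18-22 | T4 22-30 | T6 30-43 |
Completion: T1=2  T2=12  T3=22  T4=30  T5=18  T6=43
Turnaround (C−A): T1=2  T2=9  T3=18  T4=22  T5=10  T6=27
Waiting = turnaround − burst: T1=0, T2=0, T3=14, T4=14, T5=4, T6=14
Total waiting = 0 + 0 + 14 + 14 + 4 + 14 = 46

46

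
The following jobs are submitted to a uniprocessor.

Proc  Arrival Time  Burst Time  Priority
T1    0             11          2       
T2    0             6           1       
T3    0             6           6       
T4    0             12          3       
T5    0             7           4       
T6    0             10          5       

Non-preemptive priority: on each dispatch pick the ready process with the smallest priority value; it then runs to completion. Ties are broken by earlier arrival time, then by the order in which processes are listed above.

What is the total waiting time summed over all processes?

134

Schedule: | T2 0-6 | T1 6-17 | T4 17-29 | T5 29-36 | T6 36-46 | T3 46-52 |
Completion: T1=17  T2=6  T3=52  T4=29  T5=36  T6=46
Turnaround (C−A): T1=17  T2=6  T3=52  T4=29  T5=36  T6=46
Waiting = turnaround − burst: T1=6, T2=0, T3=46, T4=17, T5=29, T6=36
Total waiting = 6 + 0 + 46 + 17 + 29 + 36 = 134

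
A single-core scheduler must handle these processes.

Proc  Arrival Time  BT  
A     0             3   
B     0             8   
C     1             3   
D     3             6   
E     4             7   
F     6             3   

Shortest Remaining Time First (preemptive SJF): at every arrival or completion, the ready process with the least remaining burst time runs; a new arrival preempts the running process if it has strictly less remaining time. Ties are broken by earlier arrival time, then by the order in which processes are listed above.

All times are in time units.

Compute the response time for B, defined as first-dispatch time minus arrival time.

22

Gantt: | A 0-3 | C 3-6 | F 6-9 | D 9-15 | E 15-22 | B 22-30 |
Completion: A=3  B=30  C=6  D=15  E=22  F=9
Turnaround (C−A): A=3  B=30  C=5  D=12  E=18  F=3
Response(B) = first start − arrival = 22 − 0 = 22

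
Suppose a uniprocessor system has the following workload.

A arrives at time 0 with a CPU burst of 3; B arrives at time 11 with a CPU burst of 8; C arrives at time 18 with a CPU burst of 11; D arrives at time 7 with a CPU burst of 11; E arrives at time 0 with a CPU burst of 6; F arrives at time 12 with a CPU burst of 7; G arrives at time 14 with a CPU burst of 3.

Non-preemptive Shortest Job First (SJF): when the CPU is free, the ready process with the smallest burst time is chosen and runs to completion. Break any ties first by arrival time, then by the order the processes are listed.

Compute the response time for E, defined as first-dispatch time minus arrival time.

Gantt: | A 0-3 | E 3-9 | D 9-20 | G 20-23 | F 23-30 | B 30-38 | C 38-49 |
Completion: A=3  B=38  C=49  D=20  E=9  F=30  G=23
Response(E) = first start − arrival = 3 − 0 = 3

3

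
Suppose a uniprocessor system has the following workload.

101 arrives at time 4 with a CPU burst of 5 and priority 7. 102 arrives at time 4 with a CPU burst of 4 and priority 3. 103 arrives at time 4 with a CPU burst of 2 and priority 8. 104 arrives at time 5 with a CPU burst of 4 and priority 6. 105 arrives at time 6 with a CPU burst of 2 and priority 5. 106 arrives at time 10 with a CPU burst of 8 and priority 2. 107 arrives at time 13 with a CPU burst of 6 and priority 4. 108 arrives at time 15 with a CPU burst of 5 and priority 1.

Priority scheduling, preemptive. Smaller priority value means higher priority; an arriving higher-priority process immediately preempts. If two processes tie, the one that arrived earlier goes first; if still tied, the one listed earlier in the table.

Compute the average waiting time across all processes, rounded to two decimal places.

Timeline: | idle 0-4 | 102 4-8 | 105 8-10 | 106 10-15 | 108 15-20 | 106 20-23 | 107 23-29 | 104 29-33 | 101 33-38 | 103 38-40 |
Completion: 101=38  102=8  103=40  104=33  105=10  106=23  107=29  108=20
Turnaround (C−A): 101=34  102=4  103=36  104=28  105=4  106=13  107=16  108=5
Waiting times: 101=29, 102=0, 103=34, 104=24, 105=2, 106=5, 107=10, 108=0
Average waiting = (29+0+34+24+2+5+10+0) / 8 = 104/8 = 13.00

13.00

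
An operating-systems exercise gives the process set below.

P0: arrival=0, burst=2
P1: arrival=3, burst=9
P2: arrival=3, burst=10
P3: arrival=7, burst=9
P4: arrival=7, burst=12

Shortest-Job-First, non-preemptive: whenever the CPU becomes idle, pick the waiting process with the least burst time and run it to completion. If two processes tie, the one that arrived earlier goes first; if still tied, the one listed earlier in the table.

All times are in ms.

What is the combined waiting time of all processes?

Schedule: | P0 0-2 | idle 2-3 | P1 3-12 | P3 12-21 | P2 21-31 | P4 31-43 |
Completion: P0=2  P1=12  P2=31  P3=21  P4=43
Turnaround (C−A): P0=2  P1=9  P2=28  P3=14  P4=36
Waiting = turnaround − burst: P0=0, P1=0, P2=18, P3=5, P4=24
Total waiting = 0 + 0 + 18 + 5 + 24 = 47

47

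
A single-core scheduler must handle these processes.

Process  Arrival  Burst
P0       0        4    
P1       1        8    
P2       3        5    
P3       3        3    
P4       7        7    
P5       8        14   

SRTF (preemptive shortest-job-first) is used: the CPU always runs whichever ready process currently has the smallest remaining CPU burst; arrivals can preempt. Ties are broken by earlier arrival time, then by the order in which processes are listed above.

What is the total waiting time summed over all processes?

Timeline: | P0 0-4 | P3 4-7 | P2 7-12 | P4 12-19 | P1 19-27 | P5 27-41 |
Completion: P0=4  P1=27  P2=12  P3=7  P4=19  P5=41
Turnaround (C−A): P0=4  P1=26  P2=9  P3=4  P4=12  P5=33
Waiting = turnaround − burst: P0=0, P1=18, P2=4, P3=1, P4=5, P5=19
Total waiting = 0 + 18 + 4 + 1 + 5 + 19 = 47

47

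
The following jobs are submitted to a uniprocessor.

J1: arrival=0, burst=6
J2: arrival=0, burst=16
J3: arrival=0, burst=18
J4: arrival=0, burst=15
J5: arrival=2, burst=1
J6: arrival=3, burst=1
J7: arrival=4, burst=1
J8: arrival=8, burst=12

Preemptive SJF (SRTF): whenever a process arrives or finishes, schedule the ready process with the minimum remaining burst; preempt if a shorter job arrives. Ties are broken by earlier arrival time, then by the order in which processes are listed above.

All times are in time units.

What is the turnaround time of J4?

Schedule: | J1 0-2 | J5 2-3 | J6 3-4 | J7 4-5 | J1 5-9 | J8 9-21 | J4 21-36 | J2 36-52 | J3 52-70 |
Completion: J1=9  J2=52  J3=70  J4=36  J5=3  J6=4  J7=5  J8=21
Turnaround(J4) = completion − arrival = 36 − 0 = 36

36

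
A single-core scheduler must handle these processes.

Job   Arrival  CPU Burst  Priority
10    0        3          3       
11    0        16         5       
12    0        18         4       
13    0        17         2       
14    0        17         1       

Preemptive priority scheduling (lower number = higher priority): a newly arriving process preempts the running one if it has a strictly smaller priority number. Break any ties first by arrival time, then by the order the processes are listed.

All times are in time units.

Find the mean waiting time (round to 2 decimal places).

Timeline: | 14 0-17 | 13 17-34 | 10 34-37 | 12 37-55 | 11 55-71 |
Completion: 10=37  11=71  12=55  13=34  14=17
Turnaround (C−A): 10=37  11=71  12=55  13=34  14=17
Waiting times: 10=34, 11=55, 12=37, 13=17, 14=0
Average waiting = (34+55+37+17+0) / 5 = 143/5 = 28.60

28.60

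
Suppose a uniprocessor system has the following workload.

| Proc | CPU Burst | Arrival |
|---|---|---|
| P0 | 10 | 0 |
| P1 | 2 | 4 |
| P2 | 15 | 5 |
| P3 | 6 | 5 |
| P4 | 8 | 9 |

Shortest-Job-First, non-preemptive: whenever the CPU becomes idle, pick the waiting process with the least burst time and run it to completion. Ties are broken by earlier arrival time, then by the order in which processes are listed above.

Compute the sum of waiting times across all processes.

43

Gantt: | P0 0-10 | P1 10-12 | P3 12-18 | P4 18-26 | P2 26-41 |
Completion: P0=10  P1=12  P2=41  P3=18  P4=26
Turnaround (C−A): P0=10  P1=8  P2=36  P3=13  P4=17
Waiting = turnaround − burst: P0=0, P1=6, P2=21, P3=7, P4=9
Total waiting = 0 + 6 + 21 + 7 + 9 = 43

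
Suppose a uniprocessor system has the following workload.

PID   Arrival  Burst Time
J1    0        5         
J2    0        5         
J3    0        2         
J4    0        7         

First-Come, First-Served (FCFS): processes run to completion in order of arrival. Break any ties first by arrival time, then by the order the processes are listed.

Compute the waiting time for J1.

0

Schedule: | J1 0-5 | J2 5-10 | J3 10-12 | J4 12-19 |
Completion: J1=5  J2=10  J3=12  J4=19
Waiting(J1) = turnaround − burst = 5 − 5 = 0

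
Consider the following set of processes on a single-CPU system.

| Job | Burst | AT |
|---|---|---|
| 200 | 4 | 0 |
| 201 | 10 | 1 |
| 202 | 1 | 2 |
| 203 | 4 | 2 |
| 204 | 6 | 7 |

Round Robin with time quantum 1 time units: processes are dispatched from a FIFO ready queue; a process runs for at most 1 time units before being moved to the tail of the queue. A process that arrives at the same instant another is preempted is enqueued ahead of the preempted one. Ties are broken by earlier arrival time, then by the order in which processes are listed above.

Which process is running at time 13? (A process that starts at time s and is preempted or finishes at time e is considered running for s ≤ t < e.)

Gantt: | 200 0-1 | 201 1-2 | 200 2-3 | 202 3-4 | 203 4-5 | 201 5-6 | 200 6-7 | 203 7-8 | 201 8-9 | 204 9-10 | 200 10-11 | 203 11-12 | 201 12-13 | 204 13-14 | 203 14-15 | 201 15-16 | 204 16-17 | 201 17-18 | 204 18-19 | 201 19-20 | 204 20-21 | 201 21-22 | 204 22-23 | 201 23-25 |
Completion: 200=11  201=25  202=4  203=15  204=23
Turnaround (C−A): 200=11  201=24  202=2  203=13  204=16

204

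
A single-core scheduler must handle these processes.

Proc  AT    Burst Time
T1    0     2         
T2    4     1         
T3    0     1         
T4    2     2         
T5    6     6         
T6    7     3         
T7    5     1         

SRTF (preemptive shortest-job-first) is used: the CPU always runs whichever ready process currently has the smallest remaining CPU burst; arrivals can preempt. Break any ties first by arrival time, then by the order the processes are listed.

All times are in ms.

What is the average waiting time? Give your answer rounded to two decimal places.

Timeline: | T3 0-1 | T1 1-3 | T4 3-5 | T2 5-6 | T7 6-7 | T6 7-10 | T5 10-16 |
Completion: T1=3  T2=6  T3=1  T4=5  T5=16  T6=10  T7=7
Waiting times: T1=1, T2=1, T3=0, T4=1, T5=4, T6=0, T7=1
Average waiting = (1+1+0+1+4+0+1) / 7 = 8/7 = 1.14

1.14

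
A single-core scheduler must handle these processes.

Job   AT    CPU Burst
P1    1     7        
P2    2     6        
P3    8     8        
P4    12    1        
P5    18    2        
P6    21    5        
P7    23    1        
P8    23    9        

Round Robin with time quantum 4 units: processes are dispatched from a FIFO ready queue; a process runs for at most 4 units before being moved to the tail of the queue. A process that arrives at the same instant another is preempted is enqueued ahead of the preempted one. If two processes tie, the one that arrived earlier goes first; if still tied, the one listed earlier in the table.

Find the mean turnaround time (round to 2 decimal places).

Schedule: | idle 0-1 | P1 1-5 | P2 5-9 | P1 9-12 | P3 12-16 | P2 16-18 | P4 18-19 | P3 19-23 | P5 23-25 | P6 25-29 | P7 29-30 | P8 30-34 | P6 34-35 | P8 35-40 |
Completion: P1=12  P2=18  P3=23  P4=19  P5=25  P6=35  P7=30  P8=40
Turnaround (C−A): P1=11  P2=16  P3=15  P4=7  P5=7  P6=14  P7=7  P8=17
Turnaround times: P1=11, P2=16, P3=15, P4=7, P5=7, P6=14, P7=7, P8=17
Average turnaround = (11+16+15+7+7+14+7+17) / 8 = 94/8 = 11.75

11.75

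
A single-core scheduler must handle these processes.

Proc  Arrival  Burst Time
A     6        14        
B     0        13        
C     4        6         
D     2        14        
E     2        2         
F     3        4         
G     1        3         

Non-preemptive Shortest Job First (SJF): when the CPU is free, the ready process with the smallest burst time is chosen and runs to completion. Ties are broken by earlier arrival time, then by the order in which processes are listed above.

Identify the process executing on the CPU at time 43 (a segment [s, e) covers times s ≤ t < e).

A

Timeline: | B 0-13 | E 13-15 | G 15-18 | F 18-22 | C 22-28 | D 28-42 | A 42-56 |
Completion: A=56  B=13  C=28  D=42  E=15  F=22  G=18
Turnaround (C−A): A=50  B=13  C=24  D=40  E=13  F=19  G=17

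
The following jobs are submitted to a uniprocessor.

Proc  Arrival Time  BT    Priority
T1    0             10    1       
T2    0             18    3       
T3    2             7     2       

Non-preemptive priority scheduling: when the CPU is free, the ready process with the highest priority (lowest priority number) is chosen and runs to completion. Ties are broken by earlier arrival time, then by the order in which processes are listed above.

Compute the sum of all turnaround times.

60

Schedule: | T1 0-10 | T3 10-17 | T2 17-35 |
Completion: T1=10  T2=35  T3=17
Turnaround = completion − arrival: T1=10, T2=35, T3=15
Total turnaround = 10 + 35 + 15 = 60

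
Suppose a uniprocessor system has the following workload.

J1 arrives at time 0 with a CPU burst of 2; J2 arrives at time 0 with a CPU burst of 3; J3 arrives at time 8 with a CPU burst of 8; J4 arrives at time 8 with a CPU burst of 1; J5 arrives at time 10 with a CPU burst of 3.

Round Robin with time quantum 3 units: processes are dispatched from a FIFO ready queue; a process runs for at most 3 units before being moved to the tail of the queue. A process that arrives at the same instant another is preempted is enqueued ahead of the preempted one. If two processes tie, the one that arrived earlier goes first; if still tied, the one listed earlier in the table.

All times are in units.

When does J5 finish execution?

Timeline: | J1 0-2 | J2 2-5 | idle 5-8 | J3 8-11 | J4 11-12 | J5 12-15 | J3 15-20 |
Completion: J1=2  J2=5  J3=20  J4=12  J5=15
Turnaround (C−A): J1=2  J2=5  J3=12  J4=4  J5=5

15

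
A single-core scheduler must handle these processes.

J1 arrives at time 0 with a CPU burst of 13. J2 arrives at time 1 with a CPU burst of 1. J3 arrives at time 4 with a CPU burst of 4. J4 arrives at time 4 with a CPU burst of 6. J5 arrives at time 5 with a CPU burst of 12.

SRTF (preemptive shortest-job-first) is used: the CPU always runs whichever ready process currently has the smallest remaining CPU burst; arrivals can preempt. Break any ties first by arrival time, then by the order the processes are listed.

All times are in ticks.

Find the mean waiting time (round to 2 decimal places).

Timeline: | J1 0-1 | J2 1-2 | J1 2-4 | J3 4-8 | J4 8-14 | J1 14-24 | J5 24-36 |
Completion: J1=24  J2=2  J3=8  J4=14  J5=36
Waiting times: J1=11, J2=0, J3=0, J4=4, J5=19
Average waiting = (11+0+0+4+19) / 5 = 34/5 = 6.80

6.80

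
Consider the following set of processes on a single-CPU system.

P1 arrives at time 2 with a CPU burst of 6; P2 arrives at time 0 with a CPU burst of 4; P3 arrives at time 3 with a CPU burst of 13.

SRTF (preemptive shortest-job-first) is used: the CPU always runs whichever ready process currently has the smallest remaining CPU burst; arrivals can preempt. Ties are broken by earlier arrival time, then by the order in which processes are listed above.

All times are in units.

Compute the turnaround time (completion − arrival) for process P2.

4

Schedule: | P2 0-4 | P1 4-10 | P3 10-23 |
Completion: P1=10  P2=4  P3=23
Turnaround (C−A): P1=8  P2=4  P3=20
Turnaround(P2) = completion − arrival = 4 − 0 = 4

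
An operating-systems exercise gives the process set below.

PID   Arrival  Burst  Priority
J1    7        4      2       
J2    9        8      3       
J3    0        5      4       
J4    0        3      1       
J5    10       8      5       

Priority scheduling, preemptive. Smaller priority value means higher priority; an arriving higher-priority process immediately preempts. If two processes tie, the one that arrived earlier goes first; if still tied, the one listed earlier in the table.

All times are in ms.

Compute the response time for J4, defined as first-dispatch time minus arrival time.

0

Schedule: | J4 0-3 | J3 3-7 | J1 7-11 | J2 11-19 | J3 19-20 | J5 20-28 |
Completion: J1=11  J2=19  J3=20  J4=3  J5=28
Turnaround (C−A): J1=4  J2=10  J3=20  J4=3  J5=18
Response(J4) = first start − arrival = 0 − 0 = 0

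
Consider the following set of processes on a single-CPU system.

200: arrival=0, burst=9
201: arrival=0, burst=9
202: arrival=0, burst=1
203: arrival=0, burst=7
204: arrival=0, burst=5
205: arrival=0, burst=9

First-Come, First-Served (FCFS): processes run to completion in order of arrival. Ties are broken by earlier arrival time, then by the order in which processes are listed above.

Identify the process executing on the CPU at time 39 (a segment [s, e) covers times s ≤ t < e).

205

Schedule: | 200 0-9 | 201 9-18 | 202 18-19 | 203 19-26 | 204 26-31 | 205 31-40 |
Completion: 200=9  201=18  202=19  203=26  204=31  205=40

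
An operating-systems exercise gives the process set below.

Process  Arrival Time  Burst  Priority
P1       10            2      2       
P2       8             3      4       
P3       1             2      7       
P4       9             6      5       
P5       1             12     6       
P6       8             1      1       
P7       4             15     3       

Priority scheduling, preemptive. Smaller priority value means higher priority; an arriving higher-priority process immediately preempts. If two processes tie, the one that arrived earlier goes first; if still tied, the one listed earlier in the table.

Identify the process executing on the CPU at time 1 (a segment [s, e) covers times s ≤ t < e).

Timeline: | idle 0-1 | P5 1-4 | P7 4-8 | P6 8-9 | P7 9-10 | P1 10-12 | P7 12-22 | P2 22-25 | P4 25-31 | P5 31-40 | P3 40-42 |
Completion: P1=12  P2=25  P3=42  P4=31  P5=40  P6=9  P7=22

P5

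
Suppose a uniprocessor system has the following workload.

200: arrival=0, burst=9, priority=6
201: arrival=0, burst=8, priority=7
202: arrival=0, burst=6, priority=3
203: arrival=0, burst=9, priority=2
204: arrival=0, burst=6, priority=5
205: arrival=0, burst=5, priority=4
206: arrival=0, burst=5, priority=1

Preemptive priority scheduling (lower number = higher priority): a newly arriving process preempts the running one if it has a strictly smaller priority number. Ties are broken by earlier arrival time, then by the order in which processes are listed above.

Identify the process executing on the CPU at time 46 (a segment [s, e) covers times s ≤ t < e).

201

Timeline: | 206 0-5 | 203 5-14 | 202 14-20 | 205 20-25 | 204 25-31 | 200 31-40 | 201 40-48 |
Completion: 200=40  201=48  202=20  203=14  204=31  205=25  206=5
Turnaround (C−A): 200=40  201=48  202=20  203=14  204=31  205=25  206=5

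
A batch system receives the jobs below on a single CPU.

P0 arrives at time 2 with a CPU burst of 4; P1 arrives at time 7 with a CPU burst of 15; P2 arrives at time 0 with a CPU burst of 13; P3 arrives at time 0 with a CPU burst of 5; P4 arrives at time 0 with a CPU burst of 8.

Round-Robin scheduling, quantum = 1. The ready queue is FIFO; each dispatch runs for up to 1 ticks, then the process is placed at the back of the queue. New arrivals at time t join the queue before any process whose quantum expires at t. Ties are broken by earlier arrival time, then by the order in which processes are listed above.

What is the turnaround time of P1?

38

Gantt: | P2 0-1 | P3 1-2 | P4 2-3 | P2 3-4 | P0 4-5 | P3 5-6 | P4 6-7 | P2 7-8 | P0 8-9 | P3 9-10 | P1 10-11 | P4 11-12 | P2 12-13 | P0 13-14 | P3 14-15 | P1 15-16 | P4 16-17 | P2 17-18 | P0 18-19 | P3 19-20 | P1 20-21 | P4 21-22 | P2 22-23 | P1 23-24 | P4 24-25 | P2 25-26 | P1 26-27 | P4 27-28 | P2 28-29 | P1 29-30 | P4 30-31 | P2 31-32 | P1 32-33 | P2 33-34 | P1 34-35 | P2 35-36 | P1 36-37 | P2 37-38 | P1 38-39 | P2 39-40 | P1 40-45 |
Completion: P0=19  P1=45  P2=40  P3=20  P4=31
Turnaround(P1) = completion − arrival = 45 − 7 = 38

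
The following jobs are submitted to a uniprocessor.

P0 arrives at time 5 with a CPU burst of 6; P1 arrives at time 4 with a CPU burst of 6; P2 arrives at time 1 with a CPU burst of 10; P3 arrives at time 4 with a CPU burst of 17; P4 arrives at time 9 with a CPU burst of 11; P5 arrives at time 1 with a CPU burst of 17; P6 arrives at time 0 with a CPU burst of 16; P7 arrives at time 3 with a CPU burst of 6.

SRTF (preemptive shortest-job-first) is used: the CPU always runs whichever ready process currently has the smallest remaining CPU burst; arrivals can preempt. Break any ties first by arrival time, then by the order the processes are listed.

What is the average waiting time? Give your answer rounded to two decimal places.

26.75

Schedule: | P6 0-1 | P2 1-3 | P7 3-9 | P1 9-15 | P0 15-21 | P2 21-29 | P4 29-40 | P6 40-55 | P5 55-72 | P3 72-89 |
Completion: P0=21  P1=15  P2=29  P3=89  P4=40  P5=72  P6=55  P7=9
Turnaround (C−A): P0=16  P1=11  P2=28  P3=85  P4=31  P5=71  P6=55  P7=6
Waiting times: P0=10, P1=5, P2=18, P3=68, P4=20, P5=54, P6=39, P7=0
Average waiting = (10+5+18+68+20+54+39+0) / 8 = 214/8 = 26.75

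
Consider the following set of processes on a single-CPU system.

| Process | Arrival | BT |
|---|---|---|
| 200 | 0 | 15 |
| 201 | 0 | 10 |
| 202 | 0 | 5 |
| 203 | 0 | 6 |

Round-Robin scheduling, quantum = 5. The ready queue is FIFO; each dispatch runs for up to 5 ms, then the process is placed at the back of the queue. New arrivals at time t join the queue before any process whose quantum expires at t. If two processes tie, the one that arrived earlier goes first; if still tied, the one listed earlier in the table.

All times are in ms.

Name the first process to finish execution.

Gantt: | 200 0-5 | 201 5-10 | 202 10-15 | 203 15-20 | 200 20-25 | 201 25-30 | 203 30-31 | 200 31-36 |
Completion: 200=36  201=30  202=15  203=31
Turnaround (C−A): 200=36  201=30  202=15  203=31
Finish order: 202 → 201 → 203 → 200

202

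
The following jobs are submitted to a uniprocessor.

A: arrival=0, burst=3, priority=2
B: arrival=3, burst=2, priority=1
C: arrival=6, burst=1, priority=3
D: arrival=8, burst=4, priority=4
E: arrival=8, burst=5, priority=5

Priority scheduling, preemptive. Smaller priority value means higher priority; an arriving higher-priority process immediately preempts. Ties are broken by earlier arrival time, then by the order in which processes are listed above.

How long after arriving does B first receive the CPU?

Timeline: | A 0-3 | B 3-5 | idle 5-6 | C 6-7 | idle 7-8 | D 8-12 | E 12-17 |
Completion: A=3  B=5  C=7  D=12  E=17
Response(B) = first start − arrival = 3 − 3 = 0

0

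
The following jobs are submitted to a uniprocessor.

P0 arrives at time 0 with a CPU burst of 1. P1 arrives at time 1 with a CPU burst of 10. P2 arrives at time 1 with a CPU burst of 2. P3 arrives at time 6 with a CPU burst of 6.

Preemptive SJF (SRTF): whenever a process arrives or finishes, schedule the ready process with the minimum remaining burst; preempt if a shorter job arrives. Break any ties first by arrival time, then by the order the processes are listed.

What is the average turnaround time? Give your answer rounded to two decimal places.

6.75

Schedule: | P0 0-1 | P2 1-3 | P1 3-6 | P3 6-12 | P1 12-19 |
Completion: P0=1  P1=19  P2=3  P3=12
Turnaround times: P0=1, P1=18, P2=2, P3=6
Average turnaround = (1+18+2+6) / 4 = 27/4 = 6.75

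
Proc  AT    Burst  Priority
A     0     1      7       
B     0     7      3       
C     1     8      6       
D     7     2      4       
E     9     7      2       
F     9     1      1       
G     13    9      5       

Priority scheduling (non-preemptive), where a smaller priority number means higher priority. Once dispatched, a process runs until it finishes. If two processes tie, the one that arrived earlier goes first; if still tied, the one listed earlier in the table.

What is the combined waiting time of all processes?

Schedule: | B 0-7 | D 7-9 | F 9-10 | E 10-17 | G 17-26 | C 26-34 | A 34-35 |
Completion: A=35  B=7  C=34  D=9  E=17  F=10  G=26
Waiting = turnaround − burst: A=34, B=0, C=25, D=0, E=1, F=0, G=4
Total waiting = 34 + 0 + 25 + 0 + 1 + 0 + 4 = 64

64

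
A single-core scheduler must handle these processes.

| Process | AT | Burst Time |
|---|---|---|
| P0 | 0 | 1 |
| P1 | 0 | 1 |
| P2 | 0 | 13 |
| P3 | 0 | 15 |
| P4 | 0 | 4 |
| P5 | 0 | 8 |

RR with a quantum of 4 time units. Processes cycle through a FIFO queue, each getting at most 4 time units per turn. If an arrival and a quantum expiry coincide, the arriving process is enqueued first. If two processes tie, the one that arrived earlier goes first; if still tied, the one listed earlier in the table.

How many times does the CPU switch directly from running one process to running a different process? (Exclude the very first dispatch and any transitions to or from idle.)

12

Timeline: | P0 0-1 | P1 1-2 | P2 2-6 | P3 6-10 | P4 10-14 | P5 14-18 | P2 18-22 | P3 22-26 | P5 26-30 | P2 30-34 | P3 34-38 | P2 38-39 | P3 39-42 |
Completion: P0=1  P1=2  P2=39  P3=42  P4=14  P5=30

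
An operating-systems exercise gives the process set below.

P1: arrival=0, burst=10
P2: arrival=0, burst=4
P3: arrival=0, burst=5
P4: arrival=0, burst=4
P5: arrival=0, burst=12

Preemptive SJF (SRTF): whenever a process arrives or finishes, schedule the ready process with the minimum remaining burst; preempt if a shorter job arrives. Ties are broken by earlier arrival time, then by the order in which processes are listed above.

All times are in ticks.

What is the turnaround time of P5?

35

Gantt: | P2 0-4 | P4 4-8 | P3 8-13 | P1 13-23 | P5 23-35 |
Completion: P1=23  P2=4  P3=13  P4=8  P5=35
Turnaround (C−A): P1=23  P2=4  P3=13  P4=8  P5=35
Turnaround(P5) = completion − arrival = 35 − 0 = 35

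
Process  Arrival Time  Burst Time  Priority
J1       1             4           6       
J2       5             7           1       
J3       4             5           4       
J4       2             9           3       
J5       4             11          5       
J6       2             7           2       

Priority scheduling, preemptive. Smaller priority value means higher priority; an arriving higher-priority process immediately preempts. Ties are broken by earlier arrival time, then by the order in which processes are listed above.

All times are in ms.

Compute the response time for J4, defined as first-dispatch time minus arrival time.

14

Schedule: | idle 0-1 | J1 1-2 | J6 2-5 | J2 5-12 | J6 12-16 | J4 16-25 | J3 25-30 | J5 30-41 | J1 41-44 |
Completion: J1=44  J2=12  J3=30  J4=25  J5=41  J6=16
Response(J4) = first start − arrival = 16 − 2 = 14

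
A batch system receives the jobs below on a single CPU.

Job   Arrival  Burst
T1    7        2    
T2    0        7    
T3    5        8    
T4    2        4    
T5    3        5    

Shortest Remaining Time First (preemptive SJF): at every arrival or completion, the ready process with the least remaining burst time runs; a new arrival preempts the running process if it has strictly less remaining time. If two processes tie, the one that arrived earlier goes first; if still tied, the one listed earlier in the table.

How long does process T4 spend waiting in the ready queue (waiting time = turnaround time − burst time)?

0

Schedule: | T2 0-2 | T4 2-6 | T2 6-7 | T1 7-9 | T2 9-13 | T5 13-18 | T3 18-26 |
Completion: T1=9  T2=13  T3=26  T4=6  T5=18
Turnaround (C−A): T1=2  T2=13  T3=21  T4=4  T5=15
Waiting(T4) = turnaround − burst = 4 − 4 = 0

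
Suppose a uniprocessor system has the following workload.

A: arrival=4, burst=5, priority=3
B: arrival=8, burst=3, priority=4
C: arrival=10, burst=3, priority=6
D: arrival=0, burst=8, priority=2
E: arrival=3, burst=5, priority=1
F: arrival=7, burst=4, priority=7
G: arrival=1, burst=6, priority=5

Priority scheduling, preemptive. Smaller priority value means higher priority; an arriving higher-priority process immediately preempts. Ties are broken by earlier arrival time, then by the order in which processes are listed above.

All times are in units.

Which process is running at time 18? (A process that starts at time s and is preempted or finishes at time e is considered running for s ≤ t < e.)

Timeline: | D 0-3 | E 3-8 | D 8-13 | A 13-18 | B 18-21 | G 21-27 | C 27-30 | F 30-34 |
Completion: A=18  B=21  C=30  D=13  E=8  F=34  G=27
Turnaround (C−A): A=14  B=13  C=20  D=13  E=5  F=27  G=26

B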